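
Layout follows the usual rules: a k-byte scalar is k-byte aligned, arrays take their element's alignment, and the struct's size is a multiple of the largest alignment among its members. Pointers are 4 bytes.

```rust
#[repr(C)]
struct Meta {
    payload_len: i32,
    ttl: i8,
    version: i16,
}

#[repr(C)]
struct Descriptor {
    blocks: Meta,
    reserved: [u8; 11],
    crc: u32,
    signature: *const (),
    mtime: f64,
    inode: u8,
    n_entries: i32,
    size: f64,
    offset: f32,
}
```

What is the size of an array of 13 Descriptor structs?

Meta: 0..4  payload_len  (4B, 4-aligned); 4..5  ttl  (1B, 1-aligned); 5..6  -- padding (1B); 6..8  version  (2B, 2-aligned); sizeof = 8, alignof = 4
0..8  blocks  (8B, 4-aligned)
8..19  reserved  (11B, 1-aligned)
19..20  -- padding (1B)
20..24  crc  (4B, 4-aligned)
24..28  signature  (4B, 4-aligned)
28..32  -- padding (4B)
32..40  mtime  (8B, 8-aligned)
40..41  inode  (1B, 1-aligned)
41..44  -- padding (3B)
44..48  n_entries  (4B, 4-aligned)
48..56  size  (8B, 8-aligned)
56..60  offset  (4B, 4-aligned)
60..64  -- tail padding (4B)
sizeof = 64, alignof = 8
array of 13: 13 × 64 = 832

832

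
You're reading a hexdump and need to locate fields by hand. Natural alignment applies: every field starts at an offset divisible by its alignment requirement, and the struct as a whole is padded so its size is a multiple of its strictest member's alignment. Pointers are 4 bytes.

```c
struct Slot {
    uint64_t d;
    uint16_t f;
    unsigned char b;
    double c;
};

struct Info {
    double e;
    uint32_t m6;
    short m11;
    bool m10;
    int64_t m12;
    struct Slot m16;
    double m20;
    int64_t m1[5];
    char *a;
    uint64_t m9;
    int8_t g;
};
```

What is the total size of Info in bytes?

120

Slot: 0..8  d  (8B, 8-aligned); 8..10  f  (2B, 2-aligned); 10..11  b  (1B, 1-aligned); 11..16  -- padding (5B); 16..24  c  (8B, 8-aligned); sizeof = 24, alignof = 8
0..8  e  (8B, 8-aligned)
8..12  m6  (4B, 4-aligned)
12..14  m11  (2B, 2-aligned)
14..15  m10  (1B, 1-aligned)
15..16  -- padding (1B)
16..24  m12  (8B, 8-aligned)
24..48  m16  (24B, 8-aligned)
48..56  m20  (8B, 8-aligned)
56..96  m1  (40B, 8-aligned)
96..100  a  (4B, 4-aligned)
100..104  -- padding (4B)
104..112  m9  (8B, 8-aligned)
112..113  g  (1B, 1-aligned)
113..120  -- tail padding (7B)
sizeof = 120, alignof = 8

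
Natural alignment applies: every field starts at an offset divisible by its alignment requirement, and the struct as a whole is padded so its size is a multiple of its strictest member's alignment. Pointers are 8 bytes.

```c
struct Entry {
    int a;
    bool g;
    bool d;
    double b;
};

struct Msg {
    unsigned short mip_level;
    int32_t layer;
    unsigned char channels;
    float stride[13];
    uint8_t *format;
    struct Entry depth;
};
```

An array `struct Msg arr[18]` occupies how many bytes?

Entry: @0: a [4B, align 4] → 4; @4: g [1B, align 1] → 5; @5: d [1B, align 1] → 6; +2 pad (align 8); @8: b [8B, align 8] → 16; size 16, align 8
@0: mip_level [2B, align 2] → 2
+2 pad (align 4)
@4: layer [4B, align 4] → 8
@8: channels [1B, align 1] → 9
+3 pad (align 4)
@12: stride [52B, align 4] → 64
@64: format [8B, align 8] → 72
@72: depth [16B, align 8] → 88
size 88, align 8
array of 18: 18 × 88 = 1584

1584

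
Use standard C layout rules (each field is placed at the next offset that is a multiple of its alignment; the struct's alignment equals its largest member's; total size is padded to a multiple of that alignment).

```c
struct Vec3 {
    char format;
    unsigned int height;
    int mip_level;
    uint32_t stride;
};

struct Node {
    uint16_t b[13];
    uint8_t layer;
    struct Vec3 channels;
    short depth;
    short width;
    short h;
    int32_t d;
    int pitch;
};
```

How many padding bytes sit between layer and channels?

Vec3: 0..1  format  (1B, 1-aligned); 1..4  -- padding (3B); 4..8  height  (4B, 4-aligned); 8..12  mip_level  (4B, 4-aligned); 12..16  stride  (4B, 4-aligned); sizeof = 16, alignof = 4
0..26  b  (26B, 2-aligned)
26..27  layer  (1B, 1-aligned)
27..28  -- padding (1B)
28..44  channels  (16B, 4-aligned)

1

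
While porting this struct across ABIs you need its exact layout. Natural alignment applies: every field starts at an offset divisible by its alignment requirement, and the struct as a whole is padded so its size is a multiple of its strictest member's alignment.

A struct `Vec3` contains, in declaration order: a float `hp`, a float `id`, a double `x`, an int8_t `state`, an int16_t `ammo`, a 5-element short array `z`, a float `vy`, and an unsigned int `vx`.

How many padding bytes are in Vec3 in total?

3

@0: hp [4B, align 4] → 4
@4: id [4B, align 4] → 8
@8: x [8B, align 8] → 16
@16: state [1B, align 1] → 17
+1 pad (align 2)
@18: ammo [2B, align 2] → 20
@20: z [10B, align 2] → 30
+2 pad (align 4)
@32: vy [4B, align 4] → 36
@36: vx [4B, align 4] → 40
size 40, align 8
data bytes 37, size 40 → padding 3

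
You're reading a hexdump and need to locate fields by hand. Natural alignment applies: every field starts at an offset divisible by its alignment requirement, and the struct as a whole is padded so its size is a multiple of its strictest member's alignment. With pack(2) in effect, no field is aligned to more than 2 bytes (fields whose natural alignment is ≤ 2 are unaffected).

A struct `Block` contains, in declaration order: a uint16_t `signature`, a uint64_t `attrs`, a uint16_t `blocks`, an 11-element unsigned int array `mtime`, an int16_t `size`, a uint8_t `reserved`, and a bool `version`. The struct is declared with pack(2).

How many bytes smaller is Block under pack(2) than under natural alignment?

natural layout:
  @0: signature [2B, align 2] → 2
  +6 pad (align 8)
  @8: attrs [8B, align 8] → 16
  @16: blocks [2B, align 2] → 18
  +2 pad (align 4)
  @20: mtime [44B, align 4] → 64
  @64: size [2B, align 2] → 66
  @66: reserved [1B, align 1] → 67
  @67: version [1B, align 1] → 68
  +4 tail pad (align 8)
  size 72, align 8
packed(2) layout:
  @0: signature [2B, align 2] → 2
  @2: attrs [8B, align 2] → 10
  @10: blocks [2B, align 2] → 12
  @12: mtime [44B, align 2] → 56
  @56: size [2B, align 2] → 58
  @58: reserved [1B, align 1] → 59
  @59: version [1B, align 1] → 60
  size 60, align 2
72 − 60 = 12

12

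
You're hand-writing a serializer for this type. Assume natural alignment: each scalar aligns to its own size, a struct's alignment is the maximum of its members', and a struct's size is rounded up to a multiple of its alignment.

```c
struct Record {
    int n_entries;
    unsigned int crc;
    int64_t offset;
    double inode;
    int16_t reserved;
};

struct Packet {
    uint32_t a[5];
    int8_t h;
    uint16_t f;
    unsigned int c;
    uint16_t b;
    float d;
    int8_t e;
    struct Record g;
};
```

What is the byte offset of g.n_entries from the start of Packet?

Record: @0: n_entries [4B, align 4] → 4; @4: crc [4B, align 4] → 8; @8: offset [8B, align 8] → 16; @16: inode [8B, align 8] → 24; @24: reserved [2B, align 2] → 26; +6 tail pad (align 8); size 32, align 8
@0: a [20B, align 4] → 20
@20: h [1B, align 1] → 21
+1 pad (align 2)
@22: f [2B, align 2] → 24
@24: c [4B, align 4] → 28
@28: b [2B, align 2] → 30
+2 pad (align 4)
@32: d [4B, align 4] → 36
@36: e [1B, align 1] → 37
+3 pad (align 8)
@40: g [32B, align 8] → 72
within Record: n_entries at 0
40 + 0 = 40

40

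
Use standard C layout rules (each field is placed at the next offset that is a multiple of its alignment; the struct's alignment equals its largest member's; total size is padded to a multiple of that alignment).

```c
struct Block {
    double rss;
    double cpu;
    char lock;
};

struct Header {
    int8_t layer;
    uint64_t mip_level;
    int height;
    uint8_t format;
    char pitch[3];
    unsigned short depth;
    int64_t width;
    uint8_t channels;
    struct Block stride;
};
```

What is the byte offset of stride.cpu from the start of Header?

56

Block: 0..8  rss  (8B, 8-aligned); 8..16  cpu  (8B, 8-aligned); 16..17  lock  (1B, 1-aligned); 17..24  -- tail padding (7B); sizeof = 24, alignof = 8
0..1  layer  (1B, 1-aligned)
1..8  -- padding (7B)
8..16  mip_level  (8B, 8-aligned)
16..20  height  (4B, 4-aligned)
20..21  format  (1B, 1-aligned)
21..24  pitch  (3B, 1-aligned)
24..26  depth  (2B, 2-aligned)
26..32  -- padding (6B)
32..40  width  (8B, 8-aligned)
40..41  channels  (1B, 1-aligned)
41..48  -- padding (7B)
48..72  stride  (24B, 8-aligned)
within Block: cpu at 8
48 + 8 = 56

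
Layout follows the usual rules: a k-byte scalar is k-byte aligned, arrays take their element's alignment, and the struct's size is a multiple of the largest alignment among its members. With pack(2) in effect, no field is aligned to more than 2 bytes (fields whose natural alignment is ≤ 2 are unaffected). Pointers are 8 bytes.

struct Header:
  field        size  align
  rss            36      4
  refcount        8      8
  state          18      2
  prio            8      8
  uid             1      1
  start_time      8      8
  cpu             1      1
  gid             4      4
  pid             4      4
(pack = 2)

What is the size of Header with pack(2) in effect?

90

rss at 0 (size 36, align 2) → ends 36
refcount at 36 (size 8, align 2) → ends 44
state at 44 (size 18, align 2) → ends 62
prio at 62 (size 8, align 2) → ends 70
uid at 70 (size 1, align 1) → ends 71
pad 1 to align 2 for start_time
start_time at 72 (size 8, align 2) → ends 80
cpu at 80 (size 1, align 1) → ends 81
pad 1 to align 2 for gid
gid at 82 (size 4, align 2) → ends 86
pid at 86 (size 4, align 2) → ends 90
total 90 bytes, alignment 2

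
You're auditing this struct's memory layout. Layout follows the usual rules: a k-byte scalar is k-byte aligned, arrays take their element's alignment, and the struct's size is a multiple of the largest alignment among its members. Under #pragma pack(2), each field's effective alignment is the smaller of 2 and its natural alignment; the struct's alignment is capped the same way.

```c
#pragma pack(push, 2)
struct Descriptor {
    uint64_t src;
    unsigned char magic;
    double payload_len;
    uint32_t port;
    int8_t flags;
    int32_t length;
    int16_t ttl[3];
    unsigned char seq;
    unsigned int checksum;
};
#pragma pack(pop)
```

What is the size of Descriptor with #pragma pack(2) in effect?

@0: src [8B, align 2] → 8
@8: magic [1B, align 1] → 9
+1 pad (align 2)
@10: payload_len [8B, align 2] → 18
@18: port [4B, align 2] → 22
@22: flags [1B, align 1] → 23
+1 pad (align 2)
@24: length [4B, align 2] → 28
@28: ttl [6B, align 2] → 34
@34: seq [1B, align 1] → 35
+1 pad (align 2)
@36: checksum [4B, align 2] → 40
size 40, align 2

40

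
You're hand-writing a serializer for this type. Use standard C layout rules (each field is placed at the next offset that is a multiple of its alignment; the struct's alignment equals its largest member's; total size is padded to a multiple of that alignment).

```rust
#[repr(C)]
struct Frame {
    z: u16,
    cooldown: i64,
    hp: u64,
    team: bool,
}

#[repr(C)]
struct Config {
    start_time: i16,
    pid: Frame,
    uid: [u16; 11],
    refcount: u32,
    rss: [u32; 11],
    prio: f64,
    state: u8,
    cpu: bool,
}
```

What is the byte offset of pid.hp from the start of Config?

Frame: 0..2  z  (2B, 2-aligned); 2..8  -- padding (6B); 8..16  cooldown  (8B, 8-aligned); 16..24  hp  (8B, 8-aligned); 24..25  team  (1B, 1-aligned); 25..32  -- tail padding (7B); sizeof = 32, alignof = 8
0..2  start_time  (2B, 2-aligned)
2..8  -- padding (6B)
8..40  pid  (32B, 8-aligned)
within Frame: hp at 16
8 + 16 = 24

24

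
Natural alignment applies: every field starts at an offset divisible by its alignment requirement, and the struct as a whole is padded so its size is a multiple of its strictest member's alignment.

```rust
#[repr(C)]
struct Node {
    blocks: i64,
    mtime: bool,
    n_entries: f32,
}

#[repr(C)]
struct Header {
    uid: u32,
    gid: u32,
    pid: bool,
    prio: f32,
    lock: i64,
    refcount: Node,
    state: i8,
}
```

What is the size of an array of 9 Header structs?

Node: blocks at 0 (size 8, align 8) → ends 8; mtime at 8 (size 1, align 1) → ends 9; pad 3 to align 4 for n_entries; n_entries at 12 (size 4, align 4) → ends 16; total 16 bytes, alignment 8
uid at 0 (size 4, align 4) → ends 4
gid at 4 (size 4, align 4) → ends 8
pid at 8 (size 1, align 1) → ends 9
pad 3 to align 4 for prio
prio at 12 (size 4, align 4) → ends 16
lock at 16 (size 8, align 8) → ends 24
refcount at 24 (size 16, align 8) → ends 40
state at 40 (size 1, align 1) → ends 41
tail pad 7 to reach multiple of 8
total 48 bytes, alignment 8
array of 9: 9 × 48 = 432

432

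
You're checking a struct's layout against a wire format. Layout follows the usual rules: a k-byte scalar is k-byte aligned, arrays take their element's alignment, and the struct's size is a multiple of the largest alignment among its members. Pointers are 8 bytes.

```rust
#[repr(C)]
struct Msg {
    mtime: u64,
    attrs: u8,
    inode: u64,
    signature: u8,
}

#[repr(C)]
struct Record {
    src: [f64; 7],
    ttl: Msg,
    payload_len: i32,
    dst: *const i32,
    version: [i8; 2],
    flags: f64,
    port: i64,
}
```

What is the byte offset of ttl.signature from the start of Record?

Msg: @0: mtime [8B, align 8] → 8; @8: attrs [1B, align 1] → 9; +7 pad (align 8); @16: inode [8B, align 8] → 24; @24: signature [1B, align 1] → 25; +7 tail pad (align 8); size 32, align 8
@0: src [56B, align 8] → 56
@56: ttl [32B, align 8] → 88
within Msg: signature at 24
56 + 24 = 80

80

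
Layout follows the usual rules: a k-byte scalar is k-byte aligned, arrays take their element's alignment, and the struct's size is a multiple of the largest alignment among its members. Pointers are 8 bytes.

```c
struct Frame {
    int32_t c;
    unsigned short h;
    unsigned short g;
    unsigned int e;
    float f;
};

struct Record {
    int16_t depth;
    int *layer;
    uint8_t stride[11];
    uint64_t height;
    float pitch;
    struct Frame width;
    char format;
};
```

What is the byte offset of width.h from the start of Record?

48

Frame: 0..4  c  (4B, 4-aligned); 4..6  h  (2B, 2-aligned); 6..8  g  (2B, 2-aligned); 8..12  e  (4B, 4-aligned); 12..16  f  (4B, 4-aligned); sizeof = 16, alignof = 4
0..2  depth  (2B, 2-aligned)
2..8  -- padding (6B)
8..16  layer  (8B, 8-aligned)
16..27  stride  (11B, 1-aligned)
27..32  -- padding (5B)
32..40  height  (8B, 8-aligned)
40..44  pitch  (4B, 4-aligned)
44..60  width  (16B, 4-aligned)
within Frame: h at 4
44 + 4 = 48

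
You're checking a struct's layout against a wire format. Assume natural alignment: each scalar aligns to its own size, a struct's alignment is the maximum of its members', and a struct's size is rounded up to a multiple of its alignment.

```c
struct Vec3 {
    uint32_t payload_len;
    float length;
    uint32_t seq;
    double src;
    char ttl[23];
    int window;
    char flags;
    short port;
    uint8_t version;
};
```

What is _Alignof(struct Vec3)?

member alignments: payload_len=4, length=4, seq=4, src=8, ttl=1, window=4, flags=1, port=2, version=1
max = 8

8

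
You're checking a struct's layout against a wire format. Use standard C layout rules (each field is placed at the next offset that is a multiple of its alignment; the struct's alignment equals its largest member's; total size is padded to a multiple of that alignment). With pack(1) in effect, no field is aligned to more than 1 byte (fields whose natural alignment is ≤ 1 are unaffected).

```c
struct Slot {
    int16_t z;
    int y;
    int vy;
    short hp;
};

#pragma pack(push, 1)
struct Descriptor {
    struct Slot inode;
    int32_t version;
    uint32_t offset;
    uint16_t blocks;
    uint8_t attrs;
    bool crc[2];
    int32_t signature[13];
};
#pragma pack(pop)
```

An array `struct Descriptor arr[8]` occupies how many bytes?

Slot: z at 0 (size 2, align 2) → ends 2; pad 2 to align 4 for y; y at 4 (size 4, align 4) → ends 8; vy at 8 (size 4, align 4) → ends 12; hp at 12 (size 2, align 2) → ends 14; tail pad 2 to reach multiple of 4; total 16 bytes, alignment 4
inode at 0 (size 16, align 1) → ends 16
version at 16 (size 4, align 1) → ends 20
offset at 20 (size 4, align 1) → ends 24
blocks at 24 (size 2, align 1) → ends 26
attrs at 26 (size 1, align 1) → ends 27
crc at 27 (size 2, align 1) → ends 29
signature at 29 (size 52, align 1) → ends 81
total 81 bytes, alignment 1
array of 8: 8 × 81 = 648

648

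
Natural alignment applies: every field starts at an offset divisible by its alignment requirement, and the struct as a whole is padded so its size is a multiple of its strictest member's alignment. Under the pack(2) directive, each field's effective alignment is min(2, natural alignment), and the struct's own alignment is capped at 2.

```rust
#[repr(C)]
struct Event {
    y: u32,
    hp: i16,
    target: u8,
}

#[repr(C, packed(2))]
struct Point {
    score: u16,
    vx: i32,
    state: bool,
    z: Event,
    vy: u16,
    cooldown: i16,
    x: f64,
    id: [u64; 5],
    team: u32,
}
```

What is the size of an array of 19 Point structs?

1368

Event: 0..4  y  (4B, 4-aligned); 4..6  hp  (2B, 2-aligned); 6..7  target  (1B, 1-aligned); 7..8  -- tail padding (1B); sizeof = 8, alignof = 4
0..2  score  (2B, 2-aligned)
2..6  vx  (4B, 2-aligned)
6..7  state  (1B, 1-aligned)
7..8  -- padding (1B)
8..16  z  (8B, 2-aligned)
16..18  vy  (2B, 2-aligned)
18..20  cooldown  (2B, 2-aligned)
20..28  x  (8B, 2-aligned)
28..68  id  (40B, 2-aligned)
68..72  team  (4B, 2-aligned)
sizeof = 72, alignof = 2
array of 19: 19 × 72 = 1368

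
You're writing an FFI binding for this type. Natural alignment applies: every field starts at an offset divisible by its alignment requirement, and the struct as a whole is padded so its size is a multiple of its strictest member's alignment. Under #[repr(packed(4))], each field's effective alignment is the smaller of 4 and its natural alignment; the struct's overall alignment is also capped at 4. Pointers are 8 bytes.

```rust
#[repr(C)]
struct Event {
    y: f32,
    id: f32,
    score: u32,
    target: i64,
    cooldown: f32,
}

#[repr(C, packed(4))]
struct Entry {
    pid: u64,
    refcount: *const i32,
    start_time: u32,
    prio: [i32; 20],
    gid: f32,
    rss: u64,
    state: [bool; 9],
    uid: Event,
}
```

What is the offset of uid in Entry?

Event: @0: y [4B, align 4] → 4; @4: id [4B, align 4] → 8; @8: score [4B, align 4] → 12; +4 pad (align 8); @16: target [8B, align 8] → 24; @24: cooldown [4B, align 4] → 28; +4 tail pad (align 8); size 32, align 8
@0: pid [8B, align 4] → 8
@8: refcount [8B, align 4] → 16
@16: start_time [4B, align 4] → 20
@20: prio [80B, align 4] → 100
@100: gid [4B, align 4] → 104
@104: rss [8B, align 4] → 112
@112: state [9B, align 1] → 121
+3 pad (align 4)
@124: uid [32B, align 4] → 156

124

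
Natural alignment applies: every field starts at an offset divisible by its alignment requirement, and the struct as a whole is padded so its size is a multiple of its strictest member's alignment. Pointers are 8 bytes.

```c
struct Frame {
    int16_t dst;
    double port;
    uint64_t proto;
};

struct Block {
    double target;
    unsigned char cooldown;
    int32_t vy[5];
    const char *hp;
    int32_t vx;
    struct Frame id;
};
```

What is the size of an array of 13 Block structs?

936

Frame: @0: dst [2B, align 2] → 2; +6 pad (align 8); @8: port [8B, align 8] → 16; @16: proto [8B, align 8] → 24; size 24, align 8
@0: target [8B, align 8] → 8
@8: cooldown [1B, align 1] → 9
+3 pad (align 4)
@12: vy [20B, align 4] → 32
@32: hp [8B, align 8] → 40
@40: vx [4B, align 4] → 44
+4 pad (align 8)
@48: id [24B, align 8] → 72
size 72, align 8
array of 13: 13 × 72 = 936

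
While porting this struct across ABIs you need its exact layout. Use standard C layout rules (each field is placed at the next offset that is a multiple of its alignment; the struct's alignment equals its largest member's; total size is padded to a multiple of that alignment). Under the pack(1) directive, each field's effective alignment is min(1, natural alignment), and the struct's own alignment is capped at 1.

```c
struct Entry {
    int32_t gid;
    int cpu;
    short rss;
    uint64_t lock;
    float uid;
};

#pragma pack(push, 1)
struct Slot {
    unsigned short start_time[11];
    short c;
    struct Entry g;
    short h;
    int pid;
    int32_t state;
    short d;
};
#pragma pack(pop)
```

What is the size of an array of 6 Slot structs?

408

Entry: 0..4  gid  (4B, 4-aligned); 4..8  cpu  (4B, 4-aligned); 8..10  rss  (2B, 2-aligned); 10..16  -- padding (6B); 16..24  lock  (8B, 8-aligned); 24..28  uid  (4B, 4-aligned); 28..32  -- tail padding (4B); sizeof = 32, alignof = 8
0..22  start_time  (22B, 1-aligned)
22..24  c  (2B, 1-aligned)
24..56  g  (32B, 1-aligned)
56..58  h  (2B, 1-aligned)
58..62  pid  (4B, 1-aligned)
62..66  state  (4B, 1-aligned)
66..68  d  (2B, 1-aligned)
sizeof = 68, alignof = 1
array of 6: 6 × 68 = 408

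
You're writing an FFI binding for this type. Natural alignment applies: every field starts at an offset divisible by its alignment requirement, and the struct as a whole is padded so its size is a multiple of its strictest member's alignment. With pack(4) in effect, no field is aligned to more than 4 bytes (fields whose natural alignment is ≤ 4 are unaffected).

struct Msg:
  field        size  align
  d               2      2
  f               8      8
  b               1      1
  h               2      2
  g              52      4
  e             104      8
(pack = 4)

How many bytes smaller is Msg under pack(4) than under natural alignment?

4

natural layout:
  d at 0 (size 2, align 2) → ends 2
  pad 6 to align 8 for f
  f at 8 (size 8, align 8) → ends 16
  b at 16 (size 1, align 1) → ends 17
  pad 1 to align 2 for h
  h at 18 (size 2, align 2) → ends 20
  g at 20 (size 52, align 4) → ends 72
  e at 72 (size 104, align 8) → ends 176
  total 176 bytes, alignment 8
packed(4) layout:
  d at 0 (size 2, align 2) → ends 2
  pad 2 to align 4 for f
  f at 4 (size 8, align 4) → ends 12
  b at 12 (size 1, align 1) → ends 13
  pad 1 to align 2 for h
  h at 14 (size 2, align 2) → ends 16
  g at 16 (size 52, align 4) → ends 68
  e at 68 (size 104, align 4) → ends 172
  total 172 bytes, alignment 4
176 − 172 = 4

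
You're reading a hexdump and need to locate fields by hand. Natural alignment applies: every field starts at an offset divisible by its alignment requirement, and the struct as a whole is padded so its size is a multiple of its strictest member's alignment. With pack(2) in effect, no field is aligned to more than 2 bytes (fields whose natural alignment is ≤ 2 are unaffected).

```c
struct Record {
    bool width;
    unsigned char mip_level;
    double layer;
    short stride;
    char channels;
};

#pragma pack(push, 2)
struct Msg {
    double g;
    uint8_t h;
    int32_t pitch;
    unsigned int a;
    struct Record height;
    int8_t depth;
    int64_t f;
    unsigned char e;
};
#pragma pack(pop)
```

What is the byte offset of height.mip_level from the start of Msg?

19

Record: @0: width [1B, align 1] → 1; @1: mip_level [1B, align 1] → 2; +6 pad (align 8); @8: layer [8B, align 8] → 16; @16: stride [2B, align 2] → 18; @18: channels [1B, align 1] → 19; +5 tail pad (align 8); size 24, align 8
@0: g [8B, align 2] → 8
@8: h [1B, align 1] → 9
+1 pad (align 2)
@10: pitch [4B, align 2] → 14
@14: a [4B, align 2] → 18
@18: height [24B, align 2] → 42
within Record: mip_level at 1
18 + 1 = 19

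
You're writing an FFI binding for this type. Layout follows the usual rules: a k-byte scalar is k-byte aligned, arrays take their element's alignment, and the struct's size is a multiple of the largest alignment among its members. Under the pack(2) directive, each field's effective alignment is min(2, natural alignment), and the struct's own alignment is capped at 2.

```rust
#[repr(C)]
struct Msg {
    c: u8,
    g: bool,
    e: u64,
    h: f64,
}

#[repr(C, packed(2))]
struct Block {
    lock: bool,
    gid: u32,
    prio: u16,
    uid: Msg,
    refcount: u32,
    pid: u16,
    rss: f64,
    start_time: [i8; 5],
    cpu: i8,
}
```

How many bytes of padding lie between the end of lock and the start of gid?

Msg: c at 0 (size 1, align 1) → ends 1; g at 1 (size 1, align 1) → ends 2; pad 6 to align 8 for e; e at 8 (size 8, align 8) → ends 16; h at 16 (size 8, align 8) → ends 24; total 24 bytes, alignment 8
lock at 0 (size 1, align 1) → ends 1
pad 1 to align 2 for gid
gid at 2 (size 4, align 2) → ends 6

1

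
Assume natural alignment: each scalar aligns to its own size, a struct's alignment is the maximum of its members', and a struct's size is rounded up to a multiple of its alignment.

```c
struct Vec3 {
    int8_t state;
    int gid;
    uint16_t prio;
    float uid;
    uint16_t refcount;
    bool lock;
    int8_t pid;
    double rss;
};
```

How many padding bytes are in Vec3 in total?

9

0..1  state  (1B, 1-aligned)
1..4  -- padding (3B)
4..8  gid  (4B, 4-aligned)
8..10  prio  (2B, 2-aligned)
10..12  -- padding (2B)
12..16  uid  (4B, 4-aligned)
16..18  refcount  (2B, 2-aligned)
18..19  lock  (1B, 1-aligned)
19..20  pid  (1B, 1-aligned)
20..24  -- padding (4B)
24..32  rss  (8B, 8-aligned)
sizeof = 32, alignof = 8
data bytes 23, size 32 → padding 9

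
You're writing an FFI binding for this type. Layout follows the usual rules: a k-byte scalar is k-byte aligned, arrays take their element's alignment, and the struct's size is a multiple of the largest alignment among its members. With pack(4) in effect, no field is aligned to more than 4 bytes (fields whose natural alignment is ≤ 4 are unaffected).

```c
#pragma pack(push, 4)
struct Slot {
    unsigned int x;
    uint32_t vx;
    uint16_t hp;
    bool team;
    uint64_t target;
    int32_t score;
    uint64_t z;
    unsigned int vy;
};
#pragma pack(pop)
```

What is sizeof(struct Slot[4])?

x at 0 (size 4, align 4) → ends 4
vx at 4 (size 4, align 4) → ends 8
hp at 8 (size 2, align 2) → ends 10
team at 10 (size 1, align 1) → ends 11
pad 1 to align 4 for target
target at 12 (size 8, align 4) → ends 20
score at 20 (size 4, align 4) → ends 24
z at 24 (size 8, align 4) → ends 32
vy at 32 (size 4, align 4) → ends 36
total 36 bytes, alignment 4
array of 4: 4 × 36 = 144

144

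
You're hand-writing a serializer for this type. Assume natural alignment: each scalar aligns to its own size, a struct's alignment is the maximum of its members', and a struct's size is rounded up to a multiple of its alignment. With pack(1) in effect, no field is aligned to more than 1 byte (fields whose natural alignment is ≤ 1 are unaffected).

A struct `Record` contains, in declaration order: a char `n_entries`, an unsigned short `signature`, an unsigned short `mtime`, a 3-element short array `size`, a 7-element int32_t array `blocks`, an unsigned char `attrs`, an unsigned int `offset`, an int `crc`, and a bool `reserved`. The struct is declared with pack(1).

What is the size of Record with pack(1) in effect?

49

0..1  n_entries  (1B, 1-aligned)
1..3  signature  (2B, 1-aligned)
3..5  mtime  (2B, 1-aligned)
5..11  size  (6B, 1-aligned)
11..39  blocks  (28B, 1-aligned)
39..40  attrs  (1B, 1-aligned)
40..44  offset  (4B, 1-aligned)
44..48  crc  (4B, 1-aligned)
48..49  reserved  (1B, 1-aligned)
sizeof = 49, alignof = 1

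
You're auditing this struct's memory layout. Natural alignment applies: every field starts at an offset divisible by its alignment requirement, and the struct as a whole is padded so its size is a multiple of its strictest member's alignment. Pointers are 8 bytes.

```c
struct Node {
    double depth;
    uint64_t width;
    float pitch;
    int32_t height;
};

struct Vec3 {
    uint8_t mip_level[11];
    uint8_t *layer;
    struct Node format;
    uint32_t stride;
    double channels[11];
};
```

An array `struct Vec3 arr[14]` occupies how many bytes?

Node: depth at 0 (size 8, align 8) → ends 8; width at 8 (size 8, align 8) → ends 16; pitch at 16 (size 4, align 4) → ends 20; height at 20 (size 4, align 4) → ends 24; total 24 bytes, alignment 8
mip_level at 0 (size 11, align 1) → ends 11
pad 5 to align 8 for layer
layer at 16 (size 8, align 8) → ends 24
format at 24 (size 24, align 8) → ends 48
stride at 48 (size 4, align 4) → ends 52
pad 4 to align 8 for channels
channels at 56 (size 88, align 8) → ends 144
total 144 bytes, alignment 8
array of 14: 14 × 144 = 2016

2016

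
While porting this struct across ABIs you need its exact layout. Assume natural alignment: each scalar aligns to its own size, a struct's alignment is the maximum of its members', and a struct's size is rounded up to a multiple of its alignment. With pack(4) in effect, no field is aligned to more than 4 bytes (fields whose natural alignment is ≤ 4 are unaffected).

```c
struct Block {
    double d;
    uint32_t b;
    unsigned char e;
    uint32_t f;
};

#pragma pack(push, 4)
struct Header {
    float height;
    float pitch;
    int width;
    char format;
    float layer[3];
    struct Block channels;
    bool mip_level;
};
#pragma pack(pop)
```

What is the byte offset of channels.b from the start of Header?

Block: @0: d [8B, align 8] → 8; @8: b [4B, align 4] → 12; @12: e [1B, align 1] → 13; +3 pad (align 4); @16: f [4B, align 4] → 20; +4 tail pad (align 8); size 24, align 8
@0: height [4B, align 4] → 4
@4: pitch [4B, align 4] → 8
@8: width [4B, align 4] → 12
@12: format [1B, align 1] → 13
+3 pad (align 4)
@16: layer [12B, align 4] → 28
@28: channels [24B, align 4] → 52
within Block: b at 8
28 + 8 = 36

36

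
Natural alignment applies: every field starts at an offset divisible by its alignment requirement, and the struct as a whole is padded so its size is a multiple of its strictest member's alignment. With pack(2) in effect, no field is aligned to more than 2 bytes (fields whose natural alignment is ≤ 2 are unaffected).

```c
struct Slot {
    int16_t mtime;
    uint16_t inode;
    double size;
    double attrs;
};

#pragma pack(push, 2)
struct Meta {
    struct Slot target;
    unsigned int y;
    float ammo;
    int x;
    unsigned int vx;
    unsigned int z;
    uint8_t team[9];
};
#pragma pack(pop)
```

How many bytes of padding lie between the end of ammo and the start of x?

Slot: @0: mtime [2B, align 2] → 2; @2: inode [2B, align 2] → 4; +4 pad (align 8); @8: size [8B, align 8] → 16; @16: attrs [8B, align 8] → 24; size 24, align 8
@0: target [24B, align 2] → 24
@24: y [4B, align 2] → 28
@28: ammo [4B, align 2] → 32
@32: x [4B, align 2] → 36

0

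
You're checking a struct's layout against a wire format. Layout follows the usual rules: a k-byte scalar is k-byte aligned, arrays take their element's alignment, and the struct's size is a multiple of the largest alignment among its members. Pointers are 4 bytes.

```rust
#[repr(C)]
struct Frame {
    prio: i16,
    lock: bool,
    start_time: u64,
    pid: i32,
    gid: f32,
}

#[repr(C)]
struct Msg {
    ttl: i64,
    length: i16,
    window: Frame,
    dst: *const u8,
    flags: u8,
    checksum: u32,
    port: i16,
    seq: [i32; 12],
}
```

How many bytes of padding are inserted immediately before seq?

2

Frame: @0: prio [2B, align 2] → 2; @2: lock [1B, align 1] → 3; +5 pad (align 8); @8: start_time [8B, align 8] → 16; @16: pid [4B, align 4] → 20; @20: gid [4B, align 4] → 24; size 24, align 8
@0: ttl [8B, align 8] → 8
@8: length [2B, align 2] → 10
+6 pad (align 8)
@16: window [24B, align 8] → 40
@40: dst [4B, align 4] → 44
@44: flags [1B, align 1] → 45
+3 pad (align 4)
@48: checksum [4B, align 4] → 52
@52: port [2B, align 2] → 54
+2 pad (align 4)
@56: seq [48B, align 4] → 104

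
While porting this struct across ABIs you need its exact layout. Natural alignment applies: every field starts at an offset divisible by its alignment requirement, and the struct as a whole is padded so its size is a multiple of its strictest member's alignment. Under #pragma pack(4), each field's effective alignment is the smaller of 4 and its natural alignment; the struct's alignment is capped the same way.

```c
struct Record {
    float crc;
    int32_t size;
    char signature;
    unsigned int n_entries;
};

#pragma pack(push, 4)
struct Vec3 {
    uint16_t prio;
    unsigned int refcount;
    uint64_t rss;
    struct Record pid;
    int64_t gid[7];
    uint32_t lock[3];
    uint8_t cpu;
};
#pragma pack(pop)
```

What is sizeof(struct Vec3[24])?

2496

Record: @0: crc [4B, align 4] → 4; @4: size [4B, align 4] → 8; @8: signature [1B, align 1] → 9; +3 pad (align 4); @12: n_entries [4B, align 4] → 16; size 16, align 4
@0: prio [2B, align 2] → 2
+2 pad (align 4)
@4: refcount [4B, align 4] → 8
@8: rss [8B, align 4] → 16
@16: pid [16B, align 4] → 32
@32: gid [56B, align 4] → 88
@88: lock [12B, align 4] → 100
@100: cpu [1B, align 1] → 101
+3 tail pad (align 4)
size 104, align 4
array of 24: 24 × 104 = 2496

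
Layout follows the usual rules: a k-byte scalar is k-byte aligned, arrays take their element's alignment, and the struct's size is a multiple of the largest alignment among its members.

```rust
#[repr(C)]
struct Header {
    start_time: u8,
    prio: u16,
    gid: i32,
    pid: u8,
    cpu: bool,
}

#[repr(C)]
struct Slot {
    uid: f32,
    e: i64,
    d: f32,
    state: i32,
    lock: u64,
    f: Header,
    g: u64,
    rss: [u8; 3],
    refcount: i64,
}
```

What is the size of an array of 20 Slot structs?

Header: start_time at 0 (size 1, align 1) → ends 1; pad 1 to align 2 for prio; prio at 2 (size 2, align 2) → ends 4; gid at 4 (size 4, align 4) → ends 8; pid at 8 (size 1, align 1) → ends 9; cpu at 9 (size 1, align 1) → ends 10; tail pad 2 to reach multiple of 4; total 12 bytes, alignment 4
uid at 0 (size 4, align 4) → ends 4
pad 4 to align 8 for e
e at 8 (size 8, align 8) → ends 16
d at 16 (size 4, align 4) → ends 20
state at 20 (size 4, align 4) → ends 24
lock at 24 (size 8, align 8) → ends 32
f at 32 (size 12, align 4) → ends 44
pad 4 to align 8 for g
g at 48 (size 8, align 8) → ends 56
rss at 56 (size 3, align 1) → ends 59
pad 5 to align 8 for refcount
refcount at 64 (size 8, align 8) → ends 72
total 72 bytes, alignment 8
array of 20: 20 × 72 = 1440

1440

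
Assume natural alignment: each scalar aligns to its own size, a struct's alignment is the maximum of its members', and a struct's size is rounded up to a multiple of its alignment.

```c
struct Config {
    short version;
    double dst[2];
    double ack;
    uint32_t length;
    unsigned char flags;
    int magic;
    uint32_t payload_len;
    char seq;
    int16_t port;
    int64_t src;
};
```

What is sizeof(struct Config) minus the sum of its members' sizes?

14

version at 0 (size 2, align 2) → ends 2
pad 6 to align 8 for dst
dst at 8 (size 16, align 8) → ends 24
ack at 24 (size 8, align 8) → ends 32
length at 32 (size 4, align 4) → ends 36
flags at 36 (size 1, align 1) → ends 37
pad 3 to align 4 for magic
magic at 40 (size 4, align 4) → ends 44
payload_len at 44 (size 4, align 4) → ends 48
seq at 48 (size 1, align 1) → ends 49
pad 1 to align 2 for port
port at 50 (size 2, align 2) → ends 52
pad 4 to align 8 for src
src at 56 (size 8, align 8) → ends 64
total 64 bytes, alignment 8
data bytes 50, size 64 → padding 14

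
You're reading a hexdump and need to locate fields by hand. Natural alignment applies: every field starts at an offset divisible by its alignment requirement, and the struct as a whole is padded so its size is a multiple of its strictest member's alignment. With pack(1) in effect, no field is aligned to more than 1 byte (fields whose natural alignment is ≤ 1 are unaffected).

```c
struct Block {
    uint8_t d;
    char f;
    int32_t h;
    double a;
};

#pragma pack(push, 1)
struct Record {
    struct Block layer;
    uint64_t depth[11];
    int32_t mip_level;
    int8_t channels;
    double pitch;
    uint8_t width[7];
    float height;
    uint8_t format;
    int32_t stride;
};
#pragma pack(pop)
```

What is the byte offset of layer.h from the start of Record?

4

Block: 0..1  d  (1B, 1-aligned); 1..2  f  (1B, 1-aligned); 2..4  -- padding (2B); 4..8  h  (4B, 4-aligned); 8..16  a  (8B, 8-aligned); sizeof = 16, alignof = 8
0..16  layer  (16B, 1-aligned)
within Block: h at 4
0 + 4 = 4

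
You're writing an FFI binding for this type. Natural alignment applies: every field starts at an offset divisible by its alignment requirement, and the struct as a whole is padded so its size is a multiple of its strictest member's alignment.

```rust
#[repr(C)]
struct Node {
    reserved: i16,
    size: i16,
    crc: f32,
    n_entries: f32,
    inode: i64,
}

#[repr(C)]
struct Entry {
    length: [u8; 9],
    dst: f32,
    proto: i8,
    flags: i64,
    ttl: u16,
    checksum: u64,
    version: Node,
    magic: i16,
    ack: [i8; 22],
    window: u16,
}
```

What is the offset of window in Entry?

Node: 0..2  reserved  (2B, 2-aligned); 2..4  size  (2B, 2-aligned); 4..8  crc  (4B, 4-aligned); 8..12  n_entries  (4B, 4-aligned); 12..16  -- padding (4B); 16..24  inode  (8B, 8-aligned); sizeof = 24, alignof = 8
0..9  length  (9B, 1-aligned)
9..12  -- padding (3B)
12..16  dst  (4B, 4-aligned)
16..17  proto  (1B, 1-aligned)
17..24  -- padding (7B)
24..32  flags  (8B, 8-aligned)
32..34  ttl  (2B, 2-aligned)
34..40  -- padding (6B)
40..48  checksum  (8B, 8-aligned)
48..72  version  (24B, 8-aligned)
72..74  magic  (2B, 2-aligned)
74..96  ack  (22B, 1-aligned)
96..98  window  (2B, 2-aligned)

96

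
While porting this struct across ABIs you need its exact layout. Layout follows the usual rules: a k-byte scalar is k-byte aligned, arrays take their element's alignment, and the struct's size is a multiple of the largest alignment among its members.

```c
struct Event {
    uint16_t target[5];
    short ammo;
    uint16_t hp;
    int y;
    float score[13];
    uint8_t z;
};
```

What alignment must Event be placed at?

4

member alignments: target=2, ammo=2, hp=2, y=4, score=4, z=1
max = 4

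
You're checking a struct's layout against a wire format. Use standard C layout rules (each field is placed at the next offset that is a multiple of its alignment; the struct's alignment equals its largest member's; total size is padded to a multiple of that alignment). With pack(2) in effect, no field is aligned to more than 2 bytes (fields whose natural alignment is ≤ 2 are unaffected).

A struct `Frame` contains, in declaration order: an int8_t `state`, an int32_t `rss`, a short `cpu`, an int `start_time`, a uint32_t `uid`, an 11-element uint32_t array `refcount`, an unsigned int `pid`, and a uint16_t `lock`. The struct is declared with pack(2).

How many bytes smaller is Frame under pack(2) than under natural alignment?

6

natural layout:
  0..1  state  (1B, 1-aligned)
  1..4  -- padding (3B)
  4..8  rss  (4B, 4-aligned)
  8..10  cpu  (2B, 2-aligned)
  10..12  -- padding (2B)
  12..16  start_time  (4B, 4-aligned)
  16..20  uid  (4B, 4-aligned)
  20..64  refcount  (44B, 4-aligned)
  64..68  pid  (4B, 4-aligned)
  68..70  lock  (2B, 2-aligned)
  70..72  -- tail padding (2B)
  sizeof = 72, alignof = 4
packed(2) layout:
  0..1  state  (1B, 1-aligned)
  1..2  -- padding (1B)
  2..6  rss  (4B, 2-aligned)
  6..8  cpu  (2B, 2-aligned)
  8..12  start_time  (4B, 2-aligned)
  12..16  uid  (4B, 2-aligned)
  16..60  refcount  (44B, 2-aligned)
  60..64  pid  (4B, 2-aligned)
  64..66  lock  (2B, 2-aligned)
  sizeof = 66, alignof = 2
72 − 66 = 6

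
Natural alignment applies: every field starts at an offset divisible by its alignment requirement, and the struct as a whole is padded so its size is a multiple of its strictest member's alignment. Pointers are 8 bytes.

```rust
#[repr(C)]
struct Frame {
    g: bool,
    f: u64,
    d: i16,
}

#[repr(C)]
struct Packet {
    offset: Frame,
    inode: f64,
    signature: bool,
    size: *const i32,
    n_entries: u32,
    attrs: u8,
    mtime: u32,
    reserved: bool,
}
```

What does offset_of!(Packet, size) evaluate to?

40

Frame: 0..1  g  (1B, 1-aligned); 1..8  -- padding (7B); 8..16  f  (8B, 8-aligned); 16..18  d  (2B, 2-aligned); 18..24  -- tail padding (6B); sizeof = 24, alignof = 8
0..24  offset  (24B, 8-aligned)
24..32  inode  (8B, 8-aligned)
32..33  signature  (1B, 1-aligned)
33..40  -- padding (7B)
40..48  size  (8B, 8-aligned)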